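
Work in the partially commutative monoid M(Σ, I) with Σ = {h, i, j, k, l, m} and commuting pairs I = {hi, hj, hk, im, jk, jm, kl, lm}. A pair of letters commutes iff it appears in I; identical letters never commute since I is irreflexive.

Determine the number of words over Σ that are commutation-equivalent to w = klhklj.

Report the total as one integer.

#0=k has no predecessor
#1=l has no predecessor
#2=h depends on [1:l]
#3=k depends on [0:k]
#4=l depends on [2:h]
#5=j depends on [4:l]
sources: [0:k, 1:l]
N(rest) = Σ N(rest − s) over sources s of rest; N(one piece) = 1:
  size 1 → [3]=1  [5]=1
  size 2 → [0,3]=1  [3,5]=2  [4,5]=1
  size 3 → [0,3,5]=3  [2,4,5]=1  [3,4,5]=3
  size 4 → [0,3,4,5]=6  [1,2,4,5]=1  [2,3,4,5]=4
  first=0(k) contributes 5
  first=1(l) contributes 10
|[w]| = 15

15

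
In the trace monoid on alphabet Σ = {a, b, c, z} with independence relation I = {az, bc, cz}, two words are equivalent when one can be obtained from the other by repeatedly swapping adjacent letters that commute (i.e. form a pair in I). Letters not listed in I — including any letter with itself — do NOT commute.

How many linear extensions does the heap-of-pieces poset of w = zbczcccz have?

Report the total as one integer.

drop 0:z onto floor
drop 1:b onto {0:z}
drop 2:c onto floor
drop 3:z onto {1:b}
drop 4:c onto {2:c}
drop 5:c onto {4:c}
drop 6:c onto {5:c}
drop 7:z onto {3:z}
ground layer = {0:z, 2:c}
drop-orders for the pieces not yet dropped (sum over which currently-grounded one goes next):
  1 to go: {6} 1  {7} 1
  2 to go: {3,7} 1  {5,6} 1  {6,7} 2
  3 to go: {1,3,7} 1  {3,6,7} 3  {4,5,6} 1  {5,6,7} 3
  4 to go: {0,1,3,7} 1  {1,3,6,7} 4  {2,4,5,6} 1  {3,5,6,7} 6  {4,5,6,7} 4
  5 to go: {0,1,3,6,7} 5  {1,3,5,6,7} 10  {2,4,5,6,7} 5  {3,4,5,6,7} 10
  6 to go: {0,1,3,5,6,7} 15  {1,3,4,5,6,7} 20  {2,3,4,5,6,7} 15
  if 0:z drops first: 35 orders
  if 2:c drops first: 35 orders
heap linearizations: 70

70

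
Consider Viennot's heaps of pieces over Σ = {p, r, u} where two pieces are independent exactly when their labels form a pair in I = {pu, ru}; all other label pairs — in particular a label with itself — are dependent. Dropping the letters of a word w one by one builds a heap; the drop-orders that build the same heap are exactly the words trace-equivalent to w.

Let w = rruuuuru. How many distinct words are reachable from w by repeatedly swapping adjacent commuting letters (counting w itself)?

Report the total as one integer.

0(r) covers ∅
1(r) covers 0:r
2(u) covers ∅
3(u) covers 2:u
4(u) covers 3:u
5(u) covers 4:u
6(r) covers 1:r
7(u) covers 5:u
floor of heap: 0:r, 2:u
completions by unplaced set U, small U first (add the entries for U minus each lowest piece of U):
  |U|=1: {6}:1  {7}:1
  |U|=2: {1,6}:1  {5,7}:1  {6,7}:2
  |U|=3: {0,1,6}:1  {1,6,7}:3  {4,5,7}:1  {5,6,7}:3
  |U|=4: {0,1,6,7}:4  {1,5,6,7}:6  {3,4,5,7}:1  {4,5,6,7}:4
  |U|=5: {0,1,5,6,7}:10  {1,4,5,6,7}:10  {2,3,4,5,7}:1  {3,4,5,6,7}:5
  |U|=6: {0,1,4,5,6,7}:20  {1,3,4,5,6,7}:15  {2,3,4,5,6,7}:6
  start at 0(r): 21
  start at 2(u): 35
sum over floor = 56

56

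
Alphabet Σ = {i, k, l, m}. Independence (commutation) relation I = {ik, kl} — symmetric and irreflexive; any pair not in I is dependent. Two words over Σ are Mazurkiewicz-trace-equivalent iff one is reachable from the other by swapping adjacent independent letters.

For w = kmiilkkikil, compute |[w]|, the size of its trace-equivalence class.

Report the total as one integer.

drop 0:k onto floor
drop 1:m onto {0:k}
drop 2:i onto {1:m}
drop 3:i onto {2:i}
drop 4:l onto {3:i}
drop 5:k onto {1:m}
drop 6:k onto {5:k}
drop 7:i onto {4:l}
drop 8:k onto {6:k}
drop 9:i onto {7:i}
drop 10:l onto {9:i}
ground layer = {0:k}
drop-orders for the pieces not yet dropped (sum over which currently-grounded one goes next):
  1 to go: {8} 1  {10} 1
  2 to go: {6,8} 1  {8,10} 2  {9,10} 1
  3 to go: {5,6,8} 1  {6,8,10} 3  {7,9,10} 1  {8,9,10} 3
  4 to go: {4,7,9,10} 1  {5,6,8,10} 4  {6,8,9,10} 6  {7,8,9,10} 4
  5 to go: {3,4,7,9,10} 1  {4,7,8,9,10} 5  {5,6,8,9,10} 10  {6,7,8,9,10} 10
  6 to go: {2,3,4,7,9,10} 1  {3,4,7,8,9,10} 6  {4,6,7,8,9,10} 15  {5,6,7,8,9,10} 20
  7 to go: {2,3,4,7,8,9,10} 7  {3,4,6,7,8,9,10} 21  {4,5,6,7,8,9,10} 35
  8 to go: {2,3,4,6,7,8,9,10} 28  {3,4,5,6,7,8,9,10} 56
  9 to go: {2,3,4,5,6,7,8,9,10} 84
  if 0:k drops first: 84 orders

84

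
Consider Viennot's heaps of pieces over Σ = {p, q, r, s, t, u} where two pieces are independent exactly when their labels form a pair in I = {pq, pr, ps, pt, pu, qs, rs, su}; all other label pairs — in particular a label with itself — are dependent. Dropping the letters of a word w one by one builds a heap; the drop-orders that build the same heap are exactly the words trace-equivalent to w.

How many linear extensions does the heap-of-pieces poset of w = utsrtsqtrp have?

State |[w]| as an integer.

piece 0:u — minimal
piece 1:t rests on {0:u}
piece 2:s rests on {1:t}
piece 3:r rests on {1:t}
piece 4:t rests on {2:s, 3:r}
piece 5:s rests on {4:t}
piece 6:q rests on {4:t}
piece 7:t rests on {5:s, 6:q}
piece 8:r rests on {7:t}
piece 9:p — minimal
minimal pieces: {0:u, 9:p}
ways to finish when only these pieces remain (= sum over removing one remaining piece with nothing left below it):
  1 left: {8}→1  {9}→1
  2 left: {7,8}→1  {8,9}→2
  3 left: {5,7,8}→1  {6,7,8}→1  {7,8,9}→3
  4 left: {5,6,7,8}→2  {5,7,8,9}→4  {6,7,8,9}→4
  5 left: {4,5,6,7,8}→2  {5,6,7,8,9}→10
  6 left: {2,4,5,6,7,8}→2  {3,4,5,6,7,8}→2  {4,5,6,7,8,9}→12
  7 left: {2,3,4,5,6,7,8}→4  {2,4,5,6,7,8,9}→14  {3,4,5,6,7,8,9}→14
  8 left: {1,2,3,4,5,6,7,8}→4  {2,3,4,5,6,7,8,9}→32
  placing 0:u first → 36 extensions
  placing 9:p first → 4 extensions
total linear extensions = 40

40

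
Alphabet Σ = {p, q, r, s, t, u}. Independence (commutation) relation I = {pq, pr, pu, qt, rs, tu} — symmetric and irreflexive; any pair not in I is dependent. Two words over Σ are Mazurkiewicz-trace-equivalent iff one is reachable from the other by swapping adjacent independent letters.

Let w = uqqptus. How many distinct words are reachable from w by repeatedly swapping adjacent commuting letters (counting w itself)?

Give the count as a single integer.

drop 0:u onto floor
drop 1:q onto {0:u}
drop 2:q onto {1:q}
drop 3:p onto floor
drop 4:t onto {3:p}
drop 5:u onto {2:q}
drop 6:s onto {4:t, 5:u}
ground layer = {0:u, 3:p}
drop-orders for the pieces not yet dropped (sum over which currently-grounded one goes next):
  1 to go: {6} 1
  2 to go: {4,6} 1  {5,6} 1
  3 to go: {2,5,6} 1  {3,4,6} 1  {4,5,6} 2
  4 to go: {1,2,5,6} 1  {2,4,5,6} 3  {3,4,5,6} 3
  5 to go: {0,1,2,5,6} 1  {1,2,4,5,6} 4  {2,3,4,5,6} 6
  if 0:u drops first: 10 orders
  if 3:p drops first: 5 orders
heap linearizations: 15

15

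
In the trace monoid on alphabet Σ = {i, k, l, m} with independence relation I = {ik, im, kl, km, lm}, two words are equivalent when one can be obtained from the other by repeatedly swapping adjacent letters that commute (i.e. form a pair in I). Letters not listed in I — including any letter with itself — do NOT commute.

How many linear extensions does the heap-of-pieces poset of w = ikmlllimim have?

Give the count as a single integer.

840

#0=i has no predecessor
#1=k has no predecessor
#2=m has no predecessor
#3=l depends on [0:i]
#4=l depends on [3:l]
#5=l depends on [4:l]
#6=i depends on [5:l]
#7=m depends on [2:m]
#8=i depends on [6:i]
#9=m depends on [7:m]
sources: [0:i, 1:k, 2:m]
N(rest) = Σ N(rest − s) over sources s of rest; N(one piece) = 1:
  size 1 → [1]=1  [8]=1  [9]=1
  size 2 → [1,8]=2  [1,9]=2  [6,8]=1  [7,9]=1  [8,9]=2
  size 3 → [1,6,8]=3  [1,7,9]=3  [1,8,9]=6  [2,7,9]=1  [5,6,8]=1  [6,8,9]=3  [7,8,9]=3
  size 4 → [1,2,7,9]=4  [1,5,6,8]=4  [1,6,8,9]=12  [1,7,8,9]=12  [2,7,8,9]=4  [4,5,6,8]=1  [5,6,8,9]=4  [6,7,8,9]=6
  size 5 → [1,2,7,8,9]=20  [1,4,5,6,8]=5  [1,5,6,8,9]=20  [1,6,7,8,9]=30  [2,6,7,8,9]=10  [3,4,5,6,8]=1  [4,5,6,8,9]=5  [5,6,7,8,9]=10
  size 6 → [0,3,4,5,6,8]=1  [1,2,6,7,8,9]=60  [1,3,4,5,6,8]=6  [1,4,5,6,8,9]=30  [1,5,6,7,8,9]=60  [2,5,6,7,8,9]=20  [3,4,5,6,8,9]=6  [4,5,6,7,8,9]=15
  size 7 → [0,1,3,4,5,6,8]=7  [0,3,4,5,6,8,9]=7  [1,2,5,6,7,8,9]=140  [1,3,4,5,6,8,9]=42  [1,4,5,6,7,8,9]=105  [2,4,5,6,7,8,9]=35  [3,4,5,6,7,8,9]=21
  size 8 → [0,1,3,4,5,6,8,9]=56  [0,3,4,5,6,7,8,9]=28  [1,2,4,5,6,7,8,9]=280  [1,3,4,5,6,7,8,9]=168  [2,3,4,5,6,7,8,9]=56
  first=0(i) contributes 504
  first=1(k) contributes 84
  first=2(m) contributes 252
|[w]| = 840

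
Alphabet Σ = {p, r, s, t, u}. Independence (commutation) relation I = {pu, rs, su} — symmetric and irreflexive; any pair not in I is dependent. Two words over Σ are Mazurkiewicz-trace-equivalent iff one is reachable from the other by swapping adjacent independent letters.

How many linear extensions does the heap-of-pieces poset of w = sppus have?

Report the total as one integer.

drop 0:s onto floor
drop 1:p onto {0:s}
drop 2:p onto {1:p}
drop 3:u onto floor
drop 4:s onto {2:p}
ground layer = {0:s, 3:u}
drop-orders for the pieces not yet dropped (sum over which currently-grounded one goes next):
  1 to go: {3} 1  {4} 1
  2 to go: {2,4} 1  {3,4} 2
  3 to go: {1,2,4} 1  {2,3,4} 3
  if 0:s drops first: 4 orders
  if 3:u drops first: 1 orders
heap linearizations: 5

5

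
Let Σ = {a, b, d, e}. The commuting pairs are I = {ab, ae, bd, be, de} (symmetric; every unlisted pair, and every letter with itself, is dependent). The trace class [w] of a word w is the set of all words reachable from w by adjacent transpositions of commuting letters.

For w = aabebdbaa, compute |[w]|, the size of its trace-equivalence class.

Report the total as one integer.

504

piece 0:a — minimal
piece 1:a rests on {0:a}
piece 2:b — minimal
piece 3:e — minimal
piece 4:b rests on {2:b}
piece 5:d rests on {1:a}
piece 6:b rests on {4:b}
piece 7:a rests on {5:d}
piece 8:a rests on {7:a}
minimal pieces: {0:a, 2:b, 3:e}
ways to finish when only these pieces remain (= sum over removing one remaining piece with nothing left below it):
  1 left: {3}→1  {6}→1  {8}→1
  2 left: {3,6}→2  {3,8}→2  {4,6}→1  {6,8}→2  {7,8}→1
  3 left: {2,4,6}→1  {3,4,6}→3  {3,6,8}→6  {3,7,8}→3  {4,6,8}→3  {5,7,8}→1  {6,7,8}→3
  4 left: {1,5,7,8}→1  {2,3,4,6}→4  {2,4,6,8}→4  {3,4,6,8}→12  {3,5,7,8}→4  {3,6,7,8}→12  {4,6,7,8}→6  {5,6,7,8}→4
  5 left: {0,1,5,7,8}→1  {1,3,5,7,8}→5  {1,5,6,7,8}→5  {2,3,4,6,8}→20  {2,4,6,7,8}→10  {3,4,6,7,8}→30  {3,5,6,7,8}→20  {4,5,6,7,8}→10
  6 left: {0,1,3,5,7,8}→6  {0,1,5,6,7,8}→6  {1,3,5,6,7,8}→30  {1,4,5,6,7,8}→15  {2,3,4,6,7,8}→60  {2,4,5,6,7,8}→20  {3,4,5,6,7,8}→60
  7 left: {0,1,3,5,6,7,8}→42  {0,1,4,5,6,7,8}→21  {1,2,4,5,6,7,8}→35  {1,3,4,5,6,7,8}→105  {2,3,4,5,6,7,8}→140
  placing 0:a first → 280 extensions
  placing 2:b first → 168 extensions
  placing 3:e first → 56 extensions
total linear extensions = 504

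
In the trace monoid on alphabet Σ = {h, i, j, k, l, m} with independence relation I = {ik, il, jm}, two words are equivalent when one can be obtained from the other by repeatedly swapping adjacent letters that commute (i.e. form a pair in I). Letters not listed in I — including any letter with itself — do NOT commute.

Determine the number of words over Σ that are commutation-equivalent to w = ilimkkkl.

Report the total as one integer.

0(i) covers ∅
1(l) covers ∅
2(i) covers 0:i
3(m) covers 1:l, 2:i
4(k) covers 3:m
5(k) covers 4:k
6(k) covers 5:k
7(l) covers 6:k
floor of heap: 0:i, 1:l
completions by unplaced set U, small U first (add the entries for U minus each lowest piece of U):
  |U|=1: {7}:1
  |U|=2: {6,7}:1
  |U|=3: {5,6,7}:1
  |U|=4: {4,5,6,7}:1
  |U|=5: {3,4,5,6,7}:1
  |U|=6: {1,3,4,5,6,7}:1  {2,3,4,5,6,7}:1
  start at 0(i): 2
  start at 1(l): 1
sum over floor = 3

3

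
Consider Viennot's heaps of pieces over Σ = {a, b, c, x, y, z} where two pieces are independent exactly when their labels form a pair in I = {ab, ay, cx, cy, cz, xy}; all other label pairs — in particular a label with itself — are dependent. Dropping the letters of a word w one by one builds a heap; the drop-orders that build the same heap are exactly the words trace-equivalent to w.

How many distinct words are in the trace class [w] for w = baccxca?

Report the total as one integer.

8

0(b) covers ∅
1(a) covers ∅
2(c) covers 0:b, 1:a
3(c) covers 2:c
4(x) covers 0:b, 1:a
5(c) covers 3:c
6(a) covers 4:x, 5:c
floor of heap: 0:b, 1:a
completions by unplaced set U, small U first (add the entries for U minus each lowest piece of U):
  |U|=1: {6}:1
  |U|=2: {4,6}:1  {5,6}:1
  |U|=3: {3,5,6}:1  {4,5,6}:2
  |U|=4: {2,3,5,6}:1  {3,4,5,6}:3
  |U|=5: {2,3,4,5,6}:4
  start at 0(b): 4
  start at 1(a): 4
sum over floor = 8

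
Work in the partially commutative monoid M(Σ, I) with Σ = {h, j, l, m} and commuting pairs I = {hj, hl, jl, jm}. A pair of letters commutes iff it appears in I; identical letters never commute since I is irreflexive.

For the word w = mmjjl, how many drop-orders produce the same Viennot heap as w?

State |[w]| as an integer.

10

0(m) covers ∅
1(m) covers 0:m
2(j) covers ∅
3(j) covers 2:j
4(l) covers 1:m
floor of heap: 0:m, 2:j
completions by unplaced set U, small U first (add the entries for U minus each lowest piece of U):
  |U|=1: {3}:1  {4}:1
  |U|=2: {1,4}:1  {2,3}:1  {3,4}:2
  |U|=3: {0,1,4}:1  {1,3,4}:3  {2,3,4}:3
  start at 0(m): 6
  start at 2(j): 4
sum over floor = 10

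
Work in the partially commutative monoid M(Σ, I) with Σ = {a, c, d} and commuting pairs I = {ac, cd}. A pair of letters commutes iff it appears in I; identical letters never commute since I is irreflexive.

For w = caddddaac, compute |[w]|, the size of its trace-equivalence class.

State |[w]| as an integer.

0(c) covers ∅
1(a) covers ∅
2(d) covers 1:a
3(d) covers 2:d
4(d) covers 3:d
5(d) covers 4:d
6(a) covers 5:d
7(a) covers 6:a
8(c) covers 0:c
floor of heap: 0:c, 1:a
completions by unplaced set U, small U first (add the entries for U minus each lowest piece of U):
  |U|=1: {7}:1  {8}:1
  |U|=2: {0,8}:1  {6,7}:1  {7,8}:2
  |U|=3: {0,7,8}:3  {5,6,7}:1  {6,7,8}:3
  |U|=4: {0,6,7,8}:6  {4,5,6,7}:1  {5,6,7,8}:4
  |U|=5: {0,5,6,7,8}:10  {3,4,5,6,7}:1  {4,5,6,7,8}:5
  |U|=6: {0,4,5,6,7,8}:15  {2,3,4,5,6,7}:1  {3,4,5,6,7,8}:6
  |U|=7: {0,3,4,5,6,7,8}:21  {1,2,3,4,5,6,7}:1  {2,3,4,5,6,7,8}:7
  start at 0(c): 8
  start at 1(a): 28
sum over floor = 36

36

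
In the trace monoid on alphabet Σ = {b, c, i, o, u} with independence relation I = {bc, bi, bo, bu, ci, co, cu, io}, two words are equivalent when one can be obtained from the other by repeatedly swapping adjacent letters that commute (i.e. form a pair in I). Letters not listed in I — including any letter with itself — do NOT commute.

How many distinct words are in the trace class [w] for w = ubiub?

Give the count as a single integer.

10

0(u) covers ∅
1(b) covers ∅
2(i) covers 0:u
3(u) covers 2:i
4(b) covers 1:b
floor of heap: 0:u, 1:b
completions by unplaced set U, small U first (add the entries for U minus each lowest piece of U):
  |U|=1: {3}:1  {4}:1
  |U|=2: {1,4}:1  {2,3}:1  {3,4}:2
  |U|=3: {0,2,3}:1  {1,3,4}:3  {2,3,4}:3
  start at 0(u): 6
  start at 1(b): 4
sum over floor = 10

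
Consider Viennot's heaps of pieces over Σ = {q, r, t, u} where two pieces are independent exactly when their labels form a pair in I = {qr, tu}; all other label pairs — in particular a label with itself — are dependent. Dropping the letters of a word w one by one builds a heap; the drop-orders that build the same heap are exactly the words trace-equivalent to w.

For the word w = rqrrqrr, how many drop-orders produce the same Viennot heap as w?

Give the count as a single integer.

21

#0=r has no predecessor
#1=q has no predecessor
#2=r depends on [0:r]
#3=r depends on [2:r]
#4=q depends on [1:q]
#5=r depends on [3:r]
#6=r depends on [5:r]
sources: [0:r, 1:q]
N(rest) = Σ N(rest − s) over sources s of rest; N(one piece) = 1:
  size 1 → [4]=1  [6]=1
  size 2 → [1,4]=1  [4,6]=2  [5,6]=1
  size 3 → [1,4,6]=3  [3,5,6]=1  [4,5,6]=3
  size 4 → [1,4,5,6]=6  [2,3,5,6]=1  [3,4,5,6]=4
  size 5 → [0,2,3,5,6]=1  [1,3,4,5,6]=10  [2,3,4,5,6]=5
  first=0(r) contributes 15
  first=1(q) contributes 6
|[w]| = 21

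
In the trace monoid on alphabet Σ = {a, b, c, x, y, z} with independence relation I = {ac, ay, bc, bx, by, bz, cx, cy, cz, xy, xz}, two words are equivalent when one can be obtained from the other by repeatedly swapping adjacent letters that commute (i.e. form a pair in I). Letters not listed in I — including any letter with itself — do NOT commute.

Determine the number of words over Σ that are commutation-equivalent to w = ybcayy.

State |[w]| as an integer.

piece 0:y — minimal
piece 1:b — minimal
piece 2:c — minimal
piece 3:a rests on {1:b}
piece 4:y rests on {0:y}
piece 5:y rests on {4:y}
minimal pieces: {0:y, 1:b, 2:c}
ways to finish when only these pieces remain (= sum over removing one remaining piece with nothing left below it):
  1 left: {2}→1  {3}→1  {5}→1
  2 left: {1,3}→1  {2,3}→2  {2,5}→2  {3,5}→2  {4,5}→1
  3 left: {0,4,5}→1  {1,2,3}→3  {1,3,5}→3  {2,3,5}→6  {2,4,5}→3  {3,4,5}→3
  4 left: {0,2,4,5}→4  {0,3,4,5}→4  {1,2,3,5}→12  {1,3,4,5}→6  {2,3,4,5}→12
  placing 0:y first → 30 extensions
  placing 1:b first → 20 extensions
  placing 2:c first → 10 extensions
total linear extensions = 60

60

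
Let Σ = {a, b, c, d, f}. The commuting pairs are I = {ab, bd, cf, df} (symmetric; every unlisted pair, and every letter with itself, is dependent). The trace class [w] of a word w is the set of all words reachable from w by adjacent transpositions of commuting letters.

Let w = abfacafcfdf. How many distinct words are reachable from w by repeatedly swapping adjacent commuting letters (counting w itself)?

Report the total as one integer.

20

0(a) covers ∅
1(b) covers ∅
2(f) covers 0:a, 1:b
3(a) covers 2:f
4(c) covers 3:a
5(a) covers 4:c
6(f) covers 5:a
7(c) covers 5:a
8(f) covers 6:f
9(d) covers 7:c
10(f) covers 8:f
floor of heap: 0:a, 1:b
completions by unplaced set U, small U first (add the entries for U minus each lowest piece of U):
  |U|=1: {9}:1  {10}:1
  |U|=2: {7,9}:1  {8,10}:1  {9,10}:2
  |U|=3: {6,8,10}:1  {7,9,10}:3  {8,9,10}:3
  |U|=4: {6,8,9,10}:4  {7,8,9,10}:6
  |U|=5: {6,7,8,9,10}:10
  |U|=6: {5,6,7,8,9,10}:10
  |U|=7: {4,5,6,7,8,9,10}:10
  |U|=8: {3,4,5,6,7,8,9,10}:10
  |U|=9: {2,3,4,5,6,7,8,9,10}:10
  start at 0(a): 10
  start at 1(b): 10
sum over floor = 20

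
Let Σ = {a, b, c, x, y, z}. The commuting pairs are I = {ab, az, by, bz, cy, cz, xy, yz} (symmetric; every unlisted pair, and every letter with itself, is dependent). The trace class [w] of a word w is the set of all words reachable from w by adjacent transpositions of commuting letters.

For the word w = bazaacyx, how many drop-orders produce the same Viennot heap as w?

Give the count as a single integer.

piece 0:b — minimal
piece 1:a — minimal
piece 2:z — minimal
piece 3:a rests on {1:a}
piece 4:a rests on {3:a}
piece 5:c rests on {0:b, 4:a}
piece 6:y rests on {4:a}
piece 7:x rests on {2:z, 5:c}
minimal pieces: {0:b, 1:a, 2:z}
ways to finish when only these pieces remain (= sum over removing one remaining piece with nothing left below it):
  1 left: {6}→1  {7}→1
  2 left: {2,7}→1  {5,7}→1  {6,7}→2
  3 left: {0,5,7}→1  {2,5,7}→2  {2,6,7}→3  {5,6,7}→3
  4 left: {0,2,5,7}→3  {0,5,6,7}→4  {2,5,6,7}→8  {4,5,6,7}→3
  5 left: {0,2,5,6,7}→15  {0,4,5,6,7}→7  {2,4,5,6,7}→11  {3,4,5,6,7}→3
  6 left: {0,2,4,5,6,7}→33  {0,3,4,5,6,7}→10  {1,3,4,5,6,7}→3  {2,3,4,5,6,7}→14
  placing 0:b first → 17 extensions
  placing 1:a first → 57 extensions
  placing 2:z first → 13 extensions
total linear extensions = 87

87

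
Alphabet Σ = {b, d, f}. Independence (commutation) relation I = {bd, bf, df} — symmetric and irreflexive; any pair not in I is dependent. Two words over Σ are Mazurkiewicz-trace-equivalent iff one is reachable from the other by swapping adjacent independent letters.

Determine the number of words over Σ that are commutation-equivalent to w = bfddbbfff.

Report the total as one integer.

#0=b has no predecessor
#1=f has no predecessor
#2=d has no predecessor
#3=d depends on [2:d]
#4=b depends on [0:b]
#5=b depends on [4:b]
#6=f depends on [1:f]
#7=f depends on [6:f]
#8=f depends on [7:f]
sources: [0:b, 1:f, 2:d]
N(rest) = Σ N(rest − s) over sources s of rest; N(one piece) = 1:
  size 1 → [3]=1  [5]=1  [8]=1
  size 2 → [2,3]=1  [3,5]=2  [3,8]=2  [4,5]=1  [5,8]=2  [7,8]=1
  size 3 → [0,4,5]=1  [2,3,5]=3  [2,3,8]=3  [3,4,5]=3  [3,5,8]=6  [3,7,8]=3  [4,5,8]=3  [5,7,8]=3  [6,7,8]=1
  size 4 → [0,3,4,5]=4  [0,4,5,8]=4  [1,6,7,8]=1  [2,3,4,5]=6  [2,3,5,8]=12  [2,3,7,8]=6  [3,4,5,8]=12  [3,5,7,8]=12  [3,6,7,8]=4  [4,5,7,8]=6  [5,6,7,8]=4
  size 5 → [0,2,3,4,5]=10  [0,3,4,5,8]=20  [0,4,5,7,8]=10  [1,3,6,7,8]=5  [1,5,6,7,8]=5  [2,3,4,5,8]=30  [2,3,5,7,8]=30  [2,3,6,7,8]=10  [3,4,5,7,8]=30  [3,5,6,7,8]=20  [4,5,6,7,8]=10
  size 6 → [0,2,3,4,5,8]=60  [0,3,4,5,7,8]=60  [0,4,5,6,7,8]=20  [1,2,3,6,7,8]=15  [1,3,5,6,7,8]=30  [1,4,5,6,7,8]=15  [2,3,4,5,7,8]=90  [2,3,5,6,7,8]=60  [3,4,5,6,7,8]=60
  size 7 → [0,1,4,5,6,7,8]=35  [0,2,3,4,5,7,8]=210  [0,3,4,5,6,7,8]=140  [1,2,3,5,6,7,8]=105  [1,3,4,5,6,7,8]=105  [2,3,4,5,6,7,8]=210
  first=0(b) contributes 420
  first=1(f) contributes 560
  first=2(d) contributes 280
|[w]| = 1260

1260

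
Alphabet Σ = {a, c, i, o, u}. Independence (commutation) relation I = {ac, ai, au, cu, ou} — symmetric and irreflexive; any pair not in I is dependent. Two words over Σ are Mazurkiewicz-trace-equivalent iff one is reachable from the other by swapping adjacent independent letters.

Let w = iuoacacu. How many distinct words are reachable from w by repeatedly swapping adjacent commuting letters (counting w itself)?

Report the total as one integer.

126

#0=i has no predecessor
#1=u depends on [0:i]
#2=o depends on [0:i]
#3=a depends on [2:o]
#4=c depends on [2:o]
#5=a depends on [3:a]
#6=c depends on [4:c]
#7=u depends on [1:u]
sources: [0:i]
N(rest) = Σ N(rest − s) over sources s of rest; N(one piece) = 1:
  size 1 → [5]=1  [6]=1  [7]=1
  size 2 → [1,7]=1  [3,5]=1  [4,6]=1  [5,6]=2  [5,7]=2  [6,7]=2
  size 3 → [1,5,7]=3  [1,6,7]=3  [3,5,6]=3  [3,5,7]=3  [4,5,6]=3  [4,6,7]=3  [5,6,7]=6
  size 4 → [1,3,5,7]=6  [1,4,6,7]=6  [1,5,6,7]=12  [3,4,5,6]=6  [3,5,6,7]=12  [4,5,6,7]=12
  size 5 → [1,3,5,6,7]=30  [1,4,5,6,7]=30  [2,3,4,5,6]=6  [3,4,5,6,7]=30
  size 6 → [1,3,4,5,6,7]=90  [2,3,4,5,6,7]=36
  first=0(i) contributes 126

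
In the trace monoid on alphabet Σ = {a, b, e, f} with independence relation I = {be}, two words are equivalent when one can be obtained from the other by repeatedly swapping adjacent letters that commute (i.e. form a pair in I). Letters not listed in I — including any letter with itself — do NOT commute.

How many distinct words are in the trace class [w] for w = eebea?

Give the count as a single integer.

0(e) covers ∅
1(e) covers 0:e
2(b) covers ∅
3(e) covers 1:e
4(a) covers 2:b, 3:e
floor of heap: 0:e, 2:b
completions by unplaced set U, small U first (add the entries for U minus each lowest piece of U):
  |U|=1: {4}:1
  |U|=2: {2,4}:1  {3,4}:1
  |U|=3: {1,3,4}:1  {2,3,4}:2
  start at 0(e): 3
  start at 2(b): 1
sum over floor = 4

4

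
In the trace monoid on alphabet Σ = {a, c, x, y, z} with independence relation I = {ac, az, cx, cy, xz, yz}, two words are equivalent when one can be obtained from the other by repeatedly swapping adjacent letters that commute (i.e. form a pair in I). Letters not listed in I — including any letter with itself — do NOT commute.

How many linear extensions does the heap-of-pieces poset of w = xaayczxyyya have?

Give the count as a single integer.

#0=x has no predecessor
#1=a depends on [0:x]
#2=a depends on [1:a]
#3=y depends on [2:a]
#4=c has no predecessor
#5=z depends on [4:c]
#6=x depends on [3:y]
#7=y depends on [6:x]
#8=y depends on [7:y]
#9=y depends on [8:y]
#10=a depends on [9:y]
sources: [0:x, 4:c]
N(rest) = Σ N(rest − s) over sources s of rest; N(one piece) = 1:
  size 1 → [5]=1  [10]=1
  size 2 → [4,5]=1  [5,10]=2  [9,10]=1
  size 3 → [4,5,10]=3  [5,9,10]=3  [8,9,10]=1
  size 4 → [4,5,9,10]=6  [5,8,9,10]=4  [7,8,9,10]=1
  size 5 → [4,5,8,9,10]=10  [5,7,8,9,10]=5  [6,7,8,9,10]=1
  size 6 → [3,6,7,8,9,10]=1  [4,5,7,8,9,10]=15  [5,6,7,8,9,10]=6
  size 7 → [2,3,6,7,8,9,10]=1  [3,5,6,7,8,9,10]=7  [4,5,6,7,8,9,10]=21
  size 8 → [1,2,3,6,7,8,9,10]=1  [2,3,5,6,7,8,9,10]=8  [3,4,5,6,7,8,9,10]=28
  size 9 → [0,1,2,3,6,7,8,9,10]=1  [1,2,3,5,6,7,8,9,10]=9  [2,3,4,5,6,7,8,9,10]=36
  first=0(x) contributes 45
  first=4(c) contributes 10
|[w]| = 55

55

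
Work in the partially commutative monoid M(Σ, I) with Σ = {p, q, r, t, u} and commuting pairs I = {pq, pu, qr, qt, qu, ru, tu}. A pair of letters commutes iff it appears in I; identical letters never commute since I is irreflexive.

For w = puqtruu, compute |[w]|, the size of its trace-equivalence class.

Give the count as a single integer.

140

drop 0:p onto floor
drop 1:u onto floor
drop 2:q onto floor
drop 3:t onto {0:p}
drop 4:r onto {3:t}
drop 5:u onto {1:u}
drop 6:u onto {5:u}
ground layer = {0:p, 1:u, 2:q}
drop-orders for the pieces not yet dropped (sum over which currently-grounded one goes next):
  1 to go: {2} 1  {4} 1  {6} 1
  2 to go: {2,4} 2  {2,6} 2  {3,4} 1  {4,6} 2  {5,6} 1
  3 to go: {0,3,4} 1  {1,5,6} 1  {2,3,4} 3  {2,4,6} 6  {2,5,6} 3  {3,4,6} 3  {4,5,6} 3
  4 to go: {0,2,3,4} 4  {0,3,4,6} 4  {1,2,5,6} 4  {1,4,5,6} 4  {2,3,4,6} 12  {2,4,5,6} 12  {3,4,5,6} 6
  5 to go: {0,2,3,4,6} 20  {0,3,4,5,6} 10  {1,2,4,5,6} 20  {1,3,4,5,6} 10  {2,3,4,5,6} 30
  if 0:p drops first: 60 orders
  if 1:u drops first: 60 orders
  if 2:q drops first: 20 orders
heap linearizations: 140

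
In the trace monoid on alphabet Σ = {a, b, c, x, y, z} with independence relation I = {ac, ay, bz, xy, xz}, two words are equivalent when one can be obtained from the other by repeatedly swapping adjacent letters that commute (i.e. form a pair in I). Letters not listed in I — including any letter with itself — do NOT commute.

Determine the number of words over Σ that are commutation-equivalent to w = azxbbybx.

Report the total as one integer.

4

drop 0:a onto floor
drop 1:z onto {0:a}
drop 2:x onto {0:a}
drop 3:b onto {2:x}
drop 4:b onto {3:b}
drop 5:y onto {1:z, 4:b}
drop 6:b onto {5:y}
drop 7:x onto {6:b}
ground layer = {0:a}
drop-orders for the pieces not yet dropped (sum over which currently-grounded one goes next):
  1 to go: {7} 1
  2 to go: {6,7} 1
  3 to go: {5,6,7} 1
  4 to go: {1,5,6,7} 1  {4,5,6,7} 1
  5 to go: {1,4,5,6,7} 2  {3,4,5,6,7} 1
  6 to go: {1,3,4,5,6,7} 3  {2,3,4,5,6,7} 1
  if 0:a drops first: 4 orders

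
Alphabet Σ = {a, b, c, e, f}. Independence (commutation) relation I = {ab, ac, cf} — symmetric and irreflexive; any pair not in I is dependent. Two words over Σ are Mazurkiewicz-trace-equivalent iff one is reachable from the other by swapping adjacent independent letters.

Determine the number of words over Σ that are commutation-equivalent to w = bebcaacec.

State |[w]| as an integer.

drop 0:b onto floor
drop 1:e onto {0:b}
drop 2:b onto {1:e}
drop 3:c onto {2:b}
drop 4:a onto {1:e}
drop 5:a onto {4:a}
drop 6:c onto {3:c}
drop 7:e onto {5:a, 6:c}
drop 8:c onto {7:e}
ground layer = {0:b}
drop-orders for the pieces not yet dropped (sum over which currently-grounded one goes next):
  1 to go: {8} 1
  2 to go: {7,8} 1
  3 to go: {5,7,8} 1  {6,7,8} 1
  4 to go: {3,6,7,8} 1  {4,5,7,8} 1  {5,6,7,8} 2
  5 to go: {2,3,6,7,8} 1  {3,5,6,7,8} 3  {4,5,6,7,8} 3
  6 to go: {2,3,5,6,7,8} 4  {3,4,5,6,7,8} 6
  7 to go: {2,3,4,5,6,7,8} 10
  if 0:b drops first: 10 orders

10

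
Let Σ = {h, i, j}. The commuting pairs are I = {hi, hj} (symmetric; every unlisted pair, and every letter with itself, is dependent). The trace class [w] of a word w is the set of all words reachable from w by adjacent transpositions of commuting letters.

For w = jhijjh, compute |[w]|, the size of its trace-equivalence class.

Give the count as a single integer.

drop 0:j onto floor
drop 1:h onto floor
drop 2:i onto {0:j}
drop 3:j onto {2:i}
drop 4:j onto {3:j}
drop 5:h onto {1:h}
ground layer = {0:j, 1:h}
drop-orders for the pieces not yet dropped (sum over which currently-grounded one goes next):
  1 to go: {4} 1  {5} 1
  2 to go: {1,5} 1  {3,4} 1  {4,5} 2
  3 to go: {1,4,5} 3  {2,3,4} 1  {3,4,5} 3
  4 to go: {0,2,3,4} 1  {1,3,4,5} 6  {2,3,4,5} 4
  if 0:j drops first: 10 orders
  if 1:h drops first: 5 orders
heap linearizations: 15

15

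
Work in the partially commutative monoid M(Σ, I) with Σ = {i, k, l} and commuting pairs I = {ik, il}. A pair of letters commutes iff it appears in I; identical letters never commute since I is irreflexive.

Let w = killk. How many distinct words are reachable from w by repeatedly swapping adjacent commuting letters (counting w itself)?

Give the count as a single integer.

5

#0=k has no predecessor
#1=i has no predecessor
#2=l depends on [0:k]
#3=l depends on [2:l]
#4=k depends on [3:l]
sources: [0:k, 1:i]
N(rest) = Σ N(rest − s) over sources s of rest; N(one piece) = 1:
  size 1 → [1]=1  [4]=1
  size 2 → [1,4]=2  [3,4]=1
  size 3 → [1,3,4]=3  [2,3,4]=1
  first=0(k) contributes 4
  first=1(i) contributes 1
|[w]| = 5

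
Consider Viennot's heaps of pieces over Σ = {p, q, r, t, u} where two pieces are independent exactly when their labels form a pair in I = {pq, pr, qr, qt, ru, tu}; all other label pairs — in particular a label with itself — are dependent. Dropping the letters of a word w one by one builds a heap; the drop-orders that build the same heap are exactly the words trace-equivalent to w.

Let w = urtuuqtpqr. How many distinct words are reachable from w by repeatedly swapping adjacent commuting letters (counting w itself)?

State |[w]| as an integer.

417

piece 0:u — minimal
piece 1:r — minimal
piece 2:t rests on {1:r}
piece 3:u rests on {0:u}
piece 4:u rests on {3:u}
piece 5:q rests on {4:u}
piece 6:t rests on {2:t}
piece 7:p rests on {4:u, 6:t}
piece 8:q rests on {5:q}
piece 9:r rests on {6:t}
minimal pieces: {0:u, 1:r}
ways to finish when only these pieces remain (= sum over removing one remaining piece with nothing left below it):
  1 left: {7}→1  {8}→1  {9}→1
  2 left: {5,8}→1  {7,8}→2  {7,9}→2  {8,9}→2
  3 left: {5,7,8}→3  {5,8,9}→3  {6,7,9}→2  {7,8,9}→6
  4 left: {2,6,7,9}→2  {4,5,7,8}→3  {5,7,8,9}→12  {6,7,8,9}→8
  5 left: {1,2,6,7,9}→2  {2,6,7,8,9}→10  {3,4,5,7,8}→3  {4,5,7,8,9}→15  {5,6,7,8,9}→20
  6 left: {0,3,4,5,7,8}→3  {1,2,6,7,8,9}→12  {2,5,6,7,8,9}→30  {3,4,5,7,8,9}→18  {4,5,6,7,8,9}→35
  7 left: {0,3,4,5,7,8,9}→21  {1,2,5,6,7,8,9}→42  {2,4,5,6,7,8,9}→65  {3,4,5,6,7,8,9}→53
  8 left: {0,3,4,5,6,7,8,9}→74  {1,2,4,5,6,7,8,9}→107  {2,3,4,5,6,7,8,9}→118
  placing 0:u first → 225 extensions
  placing 1:r first → 192 extensions
total linear extensions = 417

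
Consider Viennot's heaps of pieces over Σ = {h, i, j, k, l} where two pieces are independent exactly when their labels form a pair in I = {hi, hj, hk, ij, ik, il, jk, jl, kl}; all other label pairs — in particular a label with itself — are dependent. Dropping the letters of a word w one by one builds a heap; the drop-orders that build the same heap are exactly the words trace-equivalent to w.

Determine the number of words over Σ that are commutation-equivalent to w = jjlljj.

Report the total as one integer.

15

drop 0:j onto floor
drop 1:j onto {0:j}
drop 2:l onto floor
drop 3:l onto {2:l}
drop 4:j onto {1:j}
drop 5:j onto {4:j}
ground layer = {0:j, 2:l}
drop-orders for the pieces not yet dropped (sum over which currently-grounded one goes next):
  1 to go: {3} 1  {5} 1
  2 to go: {2,3} 1  {3,5} 2  {4,5} 1
  3 to go: {1,4,5} 1  {2,3,5} 3  {3,4,5} 3
  4 to go: {0,1,4,5} 1  {1,3,4,5} 4  {2,3,4,5} 6
  if 0:j drops first: 10 orders
  if 2:l drops first: 5 orders
heap linearizations: 15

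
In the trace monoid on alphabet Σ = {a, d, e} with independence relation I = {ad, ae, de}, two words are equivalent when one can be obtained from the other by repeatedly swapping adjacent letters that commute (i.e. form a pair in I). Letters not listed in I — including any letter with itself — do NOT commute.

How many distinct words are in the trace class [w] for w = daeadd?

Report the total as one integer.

0(d) covers ∅
1(a) covers ∅
2(e) covers ∅
3(a) covers 1:a
4(d) covers 0:d
5(d) covers 4:d
floor of heap: 0:d, 1:a, 2:e
completions by unplaced set U, small U first (add the entries for U minus each lowest piece of U):
  |U|=1: {2}:1  {3}:1  {5}:1
  |U|=2: {1,3}:1  {2,3}:2  {2,5}:2  {3,5}:2  {4,5}:1
  |U|=3: {0,4,5}:1  {1,2,3}:3  {1,3,5}:3  {2,3,5}:6  {2,4,5}:3  {3,4,5}:3
  |U|=4: {0,2,4,5}:4  {0,3,4,5}:4  {1,2,3,5}:12  {1,3,4,5}:6  {2,3,4,5}:12
  start at 0(d): 30
  start at 1(a): 20
  start at 2(e): 10
sum over floor = 60

60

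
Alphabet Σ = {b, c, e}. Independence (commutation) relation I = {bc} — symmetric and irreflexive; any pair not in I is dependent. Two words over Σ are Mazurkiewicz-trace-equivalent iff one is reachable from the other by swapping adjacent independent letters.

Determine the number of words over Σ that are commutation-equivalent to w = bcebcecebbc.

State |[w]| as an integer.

12

0(b) covers ∅
1(c) covers ∅
2(e) covers 0:b, 1:c
3(b) covers 2:e
4(c) covers 2:e
5(e) covers 3:b, 4:c
6(c) covers 5:e
7(e) covers 6:c
8(b) covers 7:e
9(b) covers 8:b
10(c) covers 7:e
floor of heap: 0:b, 1:c
completions by unplaced set U, small U first (add the entries for U minus each lowest piece of U):
  |U|=1: {9}:1  {10}:1
  |U|=2: {8,9}:1  {9,10}:2
  |U|=3: {8,9,10}:3
  |U|=4: {7,8,9,10}:3
  |U|=5: {6,7,8,9,10}:3
  |U|=6: {5,6,7,8,9,10}:3
  |U|=7: {3,5,6,7,8,9,10}:3  {4,5,6,7,8,9,10}:3
  |U|=8: {3,4,5,6,7,8,9,10}:6
  |U|=9: {2,3,4,5,6,7,8,9,10}:6
  start at 0(b): 6
  start at 1(c): 6
sum over floor = 12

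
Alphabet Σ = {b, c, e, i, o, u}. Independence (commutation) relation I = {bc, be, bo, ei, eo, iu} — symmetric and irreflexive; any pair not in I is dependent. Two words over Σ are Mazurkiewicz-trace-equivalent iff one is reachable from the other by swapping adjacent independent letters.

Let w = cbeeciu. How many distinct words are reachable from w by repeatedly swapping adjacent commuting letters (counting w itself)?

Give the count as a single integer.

10

drop 0:c onto floor
drop 1:b onto floor
drop 2:e onto {0:c}
drop 3:e onto {2:e}
drop 4:c onto {3:e}
drop 5:i onto {1:b, 4:c}
drop 6:u onto {1:b, 4:c}
ground layer = {0:c, 1:b}
drop-orders for the pieces not yet dropped (sum over which currently-grounded one goes next):
  1 to go: {5} 1  {6} 1
  2 to go: {5,6} 2
  3 to go: {1,5,6} 2  {4,5,6} 2
  4 to go: {1,4,5,6} 4  {3,4,5,6} 2
  5 to go: {1,3,4,5,6} 6  {2,3,4,5,6} 2
  if 0:c drops first: 8 orders
  if 1:b drops first: 2 orders
heap linearizations: 10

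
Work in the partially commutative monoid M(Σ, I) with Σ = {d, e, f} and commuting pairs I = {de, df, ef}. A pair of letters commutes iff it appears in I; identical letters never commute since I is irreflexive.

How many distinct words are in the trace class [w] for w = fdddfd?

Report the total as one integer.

drop 0:f onto floor
drop 1:d onto floor
drop 2:d onto {1:d}
drop 3:d onto {2:d}
drop 4:f onto {0:f}
drop 5:d onto {3:d}
ground layer = {0:f, 1:d}
drop-orders for the pieces not yet dropped (sum over which currently-grounded one goes next):
  1 to go: {4} 1  {5} 1
  2 to go: {0,4} 1  {3,5} 1  {4,5} 2
  3 to go: {0,4,5} 3  {2,3,5} 1  {3,4,5} 3
  4 to go: {0,3,4,5} 6  {1,2,3,5} 1  {2,3,4,5} 4
  if 0:f drops first: 5 orders
  if 1:d drops first: 10 orders
heap linearizations: 15

15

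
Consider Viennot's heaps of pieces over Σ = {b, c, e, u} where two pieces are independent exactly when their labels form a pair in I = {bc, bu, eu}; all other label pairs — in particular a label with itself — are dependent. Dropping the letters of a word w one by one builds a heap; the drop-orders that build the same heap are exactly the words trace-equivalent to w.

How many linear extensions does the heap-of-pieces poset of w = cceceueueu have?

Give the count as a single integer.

0(c) covers ∅
1(c) covers 0:c
2(e) covers 1:c
3(c) covers 2:e
4(e) covers 3:c
5(u) covers 3:c
6(e) covers 4:e
7(u) covers 5:u
8(e) covers 6:e
9(u) covers 7:u
floor of heap: 0:c
completions by unplaced set U, small U first (add the entries for U minus each lowest piece of U):
  |U|=1: {8}:1  {9}:1
  |U|=2: {6,8}:1  {7,9}:1  {8,9}:2
  |U|=3: {4,6,8}:1  {5,7,9}:1  {6,8,9}:3  {7,8,9}:3
  |U|=4: {4,6,8,9}:4  {5,7,8,9}:4  {6,7,8,9}:6
  |U|=5: {4,6,7,8,9}:10  {5,6,7,8,9}:10
  |U|=6: {4,5,6,7,8,9}:20
  |U|=7: {3,4,5,6,7,8,9}:20
  |U|=8: {2,3,4,5,6,7,8,9}:20
  start at 0(c): 20

20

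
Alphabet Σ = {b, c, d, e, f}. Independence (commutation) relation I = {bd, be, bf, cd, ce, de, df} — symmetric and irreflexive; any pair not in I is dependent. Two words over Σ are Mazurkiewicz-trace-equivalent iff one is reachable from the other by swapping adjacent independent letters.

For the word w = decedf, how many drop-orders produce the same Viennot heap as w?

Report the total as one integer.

piece 0:d — minimal
piece 1:e — minimal
piece 2:c — minimal
piece 3:e rests on {1:e}
piece 4:d rests on {0:d}
piece 5:f rests on {2:c, 3:e}
minimal pieces: {0:d, 1:e, 2:c}
ways to finish when only these pieces remain (= sum over removing one remaining piece with nothing left below it):
  1 left: {4}→1  {5}→1
  2 left: {0,4}→1  {2,5}→1  {3,5}→1  {4,5}→2
  3 left: {0,4,5}→3  {1,3,5}→1  {2,3,5}→2  {2,4,5}→3  {3,4,5}→3
  4 left: {0,2,4,5}→6  {0,3,4,5}→6  {1,2,3,5}→3  {1,3,4,5}→4  {2,3,4,5}→8
  placing 0:d first → 15 extensions
  placing 1:e first → 20 extensions
  placing 2:c first → 10 extensions
total linear extensions = 45

45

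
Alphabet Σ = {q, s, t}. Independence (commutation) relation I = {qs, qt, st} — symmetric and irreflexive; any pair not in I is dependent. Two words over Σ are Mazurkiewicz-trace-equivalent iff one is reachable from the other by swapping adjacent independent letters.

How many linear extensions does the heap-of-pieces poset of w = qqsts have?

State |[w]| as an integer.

drop 0:q onto floor
drop 1:q onto {0:q}
drop 2:s onto floor
drop 3:t onto floor
drop 4:s onto {2:s}
ground layer = {0:q, 2:s, 3:t}
drop-orders for the pieces not yet dropped (sum over which currently-grounded one goes next):
  1 to go: {1} 1  {3} 1  {4} 1
  2 to go: {0,1} 1  {1,3} 2  {1,4} 2  {2,4} 1  {3,4} 2
  3 to go: {0,1,3} 3  {0,1,4} 3  {1,2,4} 3  {1,3,4} 6  {2,3,4} 3
  if 0:q drops first: 12 orders
  if 2:s drops first: 12 orders
  if 3:t drops first: 6 orders
heap linearizations: 30

30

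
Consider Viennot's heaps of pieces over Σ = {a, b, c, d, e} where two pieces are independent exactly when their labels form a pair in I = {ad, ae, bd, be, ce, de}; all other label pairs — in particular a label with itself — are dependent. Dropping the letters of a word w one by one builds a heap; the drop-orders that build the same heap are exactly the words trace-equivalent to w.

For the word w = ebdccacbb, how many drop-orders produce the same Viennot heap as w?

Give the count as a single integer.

18

#0=e has no predecessor
#1=b has no predecessor
#2=d has no predecessor
#3=c depends on [1:b, 2:d]
#4=c depends on [3:c]
#5=a depends on [4:c]
#6=c depends on [5:a]
#7=b depends on [6:c]
#8=b depends on [7:b]
sources: [0:e, 1:b, 2:d]
N(rest) = Σ N(rest − s) over sources s of rest; N(one piece) = 1:
  size 1 → [0]=1  [8]=1
  size 2 → [0,8]=2  [7,8]=1
  size 3 → [0,7,8]=3  [6,7,8]=1
  size 4 → [0,6,7,8]=4  [5,6,7,8]=1
  size 5 → [0,5,6,7,8]=5  [4,5,6,7,8]=1
  size 6 → [0,4,5,6,7,8]=6  [3,4,5,6,7,8]=1
  size 7 → [0,3,4,5,6,7,8]=7  [1,3,4,5,6,7,8]=1  [2,3,4,5,6,7,8]=1
  first=0(e) contributes 2
  first=1(b) contributes 8
  first=2(d) contributes 8
|[w]| = 18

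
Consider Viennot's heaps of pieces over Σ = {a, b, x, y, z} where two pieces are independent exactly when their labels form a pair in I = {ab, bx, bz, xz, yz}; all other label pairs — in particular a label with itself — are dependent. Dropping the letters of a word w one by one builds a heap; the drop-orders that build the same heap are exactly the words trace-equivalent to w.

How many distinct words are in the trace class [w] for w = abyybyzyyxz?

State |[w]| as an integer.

#0=a has no predecessor
#1=b has no predecessor
#2=y depends on [0:a, 1:b]
#3=y depends on [2:y]
#4=b depends on [3:y]
#5=y depends on [4:b]
#6=z depends on [0:a]
#7=y depends on [5:y]
#8=y depends on [7:y]
#9=x depends on [8:y]
#10=z depends on [6:z]
sources: [0:a, 1:b]
N(rest) = Σ N(rest − s) over sources s of rest; N(one piece) = 1:
  size 1 → [9]=1  [10]=1
  size 2 → [6,10]=1  [8,9]=1  [9,10]=2
  size 3 → [6,9,10]=3  [7,8,9]=1  [8,9,10]=3
  size 4 → [5,7,8,9]=1  [6,8,9,10]=6  [7,8,9,10]=4
  size 5 → [4,5,7,8,9]=1  [5,7,8,9,10]=5  [6,7,8,9,10]=10
  size 6 → [3,4,5,7,8,9]=1  [4,5,7,8,9,10]=6  [5,6,7,8,9,10]=15
  size 7 → [2,3,4,5,7,8,9]=1  [3,4,5,7,8,9,10]=7  [4,5,6,7,8,9,10]=21
  size 8 → [1,2,3,4,5,7,8,9]=1  [2,3,4,5,7,8,9,10]=8  [3,4,5,6,7,8,9,10]=28
  size 9 → [1,2,3,4,5,7,8,9,10]=9  [2,3,4,5,6,7,8,9,10]=36
  first=0(a) contributes 45
  first=1(b) contributes 36
|[w]| = 81

81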